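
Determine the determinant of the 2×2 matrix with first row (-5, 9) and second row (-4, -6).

66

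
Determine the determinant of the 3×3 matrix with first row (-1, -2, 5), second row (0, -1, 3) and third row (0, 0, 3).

The matrix is upper triangular, so the determinant is the product of the diagonal entries:
det = (-1) · (-1) · (3) = 3

3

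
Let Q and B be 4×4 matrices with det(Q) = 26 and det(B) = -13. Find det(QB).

det(QB) = det(Q)·det(B) = (26)·(-13) = -338

-338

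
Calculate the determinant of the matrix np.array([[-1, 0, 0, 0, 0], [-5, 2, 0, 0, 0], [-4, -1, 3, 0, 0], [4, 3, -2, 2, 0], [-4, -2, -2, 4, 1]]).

The matrix is lower triangular, so the determinant is the product of the diagonal entries:
det = (-1) · (2) · (3) · (2) · (1) = -12

-12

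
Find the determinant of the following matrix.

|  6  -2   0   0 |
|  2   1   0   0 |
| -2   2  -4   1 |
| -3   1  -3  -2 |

The determinant is 110.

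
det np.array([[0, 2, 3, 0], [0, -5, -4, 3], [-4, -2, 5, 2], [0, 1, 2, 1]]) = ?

Expand along column 1 (it has 3 zeros):
  + (-4) · M_31   where M_31 = det([2 3 0; -5 -4 3; 1 2 1]) = 4
det = (+1)·(-4)·(4) = -16

The determinant is -16.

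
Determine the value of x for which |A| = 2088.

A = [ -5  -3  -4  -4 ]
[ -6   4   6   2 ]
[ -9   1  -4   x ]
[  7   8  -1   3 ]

-9

Expanding along the column containing x, det(A) is linear in x: det(A) = (-456)·x + (-2016).
Set (-456)·x + (-2016) = 2088  ⇒  (-456)·x = 4104  ⇒  x = -9.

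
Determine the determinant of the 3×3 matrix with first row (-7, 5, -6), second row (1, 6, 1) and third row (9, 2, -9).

794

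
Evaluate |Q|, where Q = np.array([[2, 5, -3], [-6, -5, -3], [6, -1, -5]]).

Expand along row 1:
  + 2 · |-5 -3; -1 -5| = 2·(25 − 3) = 44
  − 5 · |-6 -3; 6 -5| = −5·(30 − (-18)) = -240
  + (-3) · |-6 -5; 6 -1| = (-3)·(6 − (-30)) = -108
Sum: (44) + (-240) + (-108) = -304

The determinant is -304.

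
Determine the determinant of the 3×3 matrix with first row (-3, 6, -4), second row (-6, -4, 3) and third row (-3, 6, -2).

96

Expand along row 1:
  + (-3) · |-4 3; 6 -2| = (-3)·(8 − 18) = 30
  − 6 · |-6 3; -3 -2| = −6·(12 − (-9)) = -126
  + (-4) · |-6 -4; -3 6| = (-4)·(-36 − 12) = 192
Sum: (30) + (-126) + (192) = 96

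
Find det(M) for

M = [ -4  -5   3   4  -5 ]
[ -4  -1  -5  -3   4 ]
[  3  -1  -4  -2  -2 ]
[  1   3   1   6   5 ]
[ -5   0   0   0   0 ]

Expand along row 5 (it has 4 zeros):
  + (-5) · M_51   where M_51 = det([-5 3 4 -5; -1 -5 -3 4; -1 -4 -2 -2; 3 1 6 5]) = 970
det = (+1)·(-5)·(970) = -4850

|M| = -4850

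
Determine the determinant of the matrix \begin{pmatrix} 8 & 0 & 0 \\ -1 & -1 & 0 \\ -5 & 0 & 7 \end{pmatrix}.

-56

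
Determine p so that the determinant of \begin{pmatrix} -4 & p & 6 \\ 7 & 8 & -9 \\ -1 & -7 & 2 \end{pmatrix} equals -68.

p = 2

Expanding along the column containing p, det(A) is linear in p: det(A) = (-5)·p + (-58).
Set (-5)·p + (-58) = -68  ⇒  (-5)·p = -10  ⇒  p = 2.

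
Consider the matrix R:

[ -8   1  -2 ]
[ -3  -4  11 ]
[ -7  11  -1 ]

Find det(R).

978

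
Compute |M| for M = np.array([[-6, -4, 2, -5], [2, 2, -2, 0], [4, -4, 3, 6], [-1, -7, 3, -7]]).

-232

Expand along row 2 (it has 1 zero):
  − (2) · M_21   where M_21 = det([-4 2 -5; -4 3 6; -7 3 -7]) = -29
  + (2) · M_22   where M_22 = det([-6 2 -5; 4 3 6; -1 3 -7]) = 203
  − (-2) · M_23   where M_23 = det([-6 -4 -5; 4 -4 6; -1 -7 -7]) = -348
det = (-1)·(2)·(-29) + (+1)·(2)·(203) + (-1)·(-2)·(-348) = -232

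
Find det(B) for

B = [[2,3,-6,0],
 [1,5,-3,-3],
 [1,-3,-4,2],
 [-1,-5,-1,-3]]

-10

Expand along row 1 (it has 1 zero):
  + (2) · M_11   where M_11 = det([5 -3 -3; -3 -4 2; -5 -1 -3]) = 178
  − (3) · M_12   where M_12 = det([1 -3 -3; 1 -4 2; -1 -1 -3]) = 26
  + (-6) · M_13   where M_13 = det([1 5 -3; 1 -3 2; -1 -5 -3]) = 48
det = (+1)·(2)·(178) + (-1)·(3)·(26) + (+1)·(-6)·(48) = -10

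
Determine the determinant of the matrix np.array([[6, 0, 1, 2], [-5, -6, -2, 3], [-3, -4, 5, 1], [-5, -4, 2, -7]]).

1764

Expand along row 1 (it has 1 zero):
  + (6) · M_11   where M_11 = det([-6 -2 3; -4 5 1; -4 2 -7]) = 322
  + (1) · M_13   where M_13 = det([-5 -6 3; -3 -4 1; -5 -4 -7]) = -28
  − (2) · M_14   where M_14 = det([-5 -6 -2; -3 -4 5; -5 -4 2]) = 70
det = (+1)·(6)·(322) + (+1)·(1)·(-28) + (-1)·(2)·(70) = 1764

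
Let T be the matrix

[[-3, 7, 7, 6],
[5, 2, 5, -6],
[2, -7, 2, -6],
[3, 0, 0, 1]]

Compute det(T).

det(T) = -1848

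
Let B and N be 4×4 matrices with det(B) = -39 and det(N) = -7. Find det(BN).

273

det(BN) = det(B)·det(N) = (-39)·(-7) = 273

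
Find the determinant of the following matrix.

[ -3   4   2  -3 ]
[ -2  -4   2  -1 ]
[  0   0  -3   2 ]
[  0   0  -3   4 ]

The matrix is block upper-triangular with a 2×2 block and a 2×2 block on the diagonal, so its determinant equals the product of the determinants of the diagonal blocks.
det of the 2×2 block = 20
det of the 2×2 block = -6
det = (20)·(-6) = -120

The determinant is -120.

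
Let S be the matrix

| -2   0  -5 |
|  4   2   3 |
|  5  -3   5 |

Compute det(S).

|S| = 72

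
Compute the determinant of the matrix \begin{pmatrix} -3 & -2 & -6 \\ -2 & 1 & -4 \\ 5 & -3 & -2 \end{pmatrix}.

Expand along row 1:
  + (-3) · |1 -4; -3 -2| = (-3)·(-2 − 12) = 42
  − (-2) · |-2 -4; 5 -2| = −(-2)·(4 − (-20)) = 48
  + (-6) · |-2 1; 5 -3| = (-6)·(6 − 5) = -6
Sum: (42) + (48) + (-6) = 84

84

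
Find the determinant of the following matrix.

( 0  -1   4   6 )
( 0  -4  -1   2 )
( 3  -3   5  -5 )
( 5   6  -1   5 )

1758

Expand along column 1 (it has 2 zeros):
  + (3) · M_31   where M_31 = det([-1 4 6; -4 -1 2; 6 -1 5]) = 191
  − (5) · M_41   where M_41 = det([-1 4 6; -4 -1 2; -3 5 -5]) = -237
det = (+1)·(3)·(191) + (-1)·(5)·(-237) = 1758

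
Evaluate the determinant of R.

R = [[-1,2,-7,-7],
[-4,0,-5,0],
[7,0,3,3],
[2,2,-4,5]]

The determinant is -534.

Expand along row 2 (it has 2 zeros):
  − (-4) · M_21   where M_21 = det([2 -7 -7; 0 3 3; 2 -4 5]) = 54
  − (-5) · M_23   where M_23 = det([-1 2 -7; 7 0 3; 2 2 5]) = -150
det = (-1)·(-4)·(54) + (-1)·(-5)·(-150) = -534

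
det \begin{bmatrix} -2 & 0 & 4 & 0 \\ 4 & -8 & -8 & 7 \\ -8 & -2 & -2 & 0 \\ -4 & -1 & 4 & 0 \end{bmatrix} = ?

140

Expand along column 4 (it has 3 zeros):
  + (7) · M_24   where M_24 = det([-2 0 4; -8 -2 -2; -4 -1 4]) = 20
det = (+1)·(7)·(20) = 140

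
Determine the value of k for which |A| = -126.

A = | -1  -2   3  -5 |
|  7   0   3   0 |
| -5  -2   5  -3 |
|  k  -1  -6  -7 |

-9

Expanding along the row containing k, det(A) is linear in k: det(A) = (12)·k + (-18).
Set (12)·k + (-18) = -126  ⇒  (12)·k = -108  ⇒  k = -9.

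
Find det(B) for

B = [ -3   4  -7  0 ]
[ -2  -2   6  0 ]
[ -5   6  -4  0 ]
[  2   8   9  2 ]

172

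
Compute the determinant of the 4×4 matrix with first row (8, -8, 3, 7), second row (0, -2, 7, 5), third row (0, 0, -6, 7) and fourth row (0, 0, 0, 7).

The matrix is upper triangular, so the determinant is the product of the diagonal entries:
det = (8) · (-2) · (-6) · (7) = 672

672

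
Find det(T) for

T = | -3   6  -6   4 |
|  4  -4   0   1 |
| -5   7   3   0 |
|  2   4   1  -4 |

det(T) = 877

Expand along row 2 (it has 1 zero):
  − (4) · M_21   where M_21 = det([6 -6 4; 7 3 0; 4 1 -4]) = -260
  + (-4) · M_22   where M_22 = det([-3 -6 4; -5 3 0; 2 1 -4]) = 112
  + (1) · M_24   where M_24 = det([-3 6 -6; -5 7 3; 2 4 1]) = 285
det = (-1)·(4)·(-260) + (+1)·(-4)·(112) + (+1)·(1)·(285) = 877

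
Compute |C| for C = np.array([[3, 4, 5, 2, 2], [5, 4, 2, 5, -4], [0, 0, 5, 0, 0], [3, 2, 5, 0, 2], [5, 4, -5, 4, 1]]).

430

Expand along row 3 (it has 4 zeros):
  + (5) · M_33   where M_33 = det([3 4 2 2; 5 4 5 -4; 3 2 0 2; 5 4 4 1]) = 86
det = (+1)·(5)·(86) = 430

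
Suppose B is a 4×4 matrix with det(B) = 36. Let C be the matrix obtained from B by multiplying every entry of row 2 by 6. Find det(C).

Scaling one row by 6 multiplies the determinant by 6.
det(C) = (6)·(36) = 216

216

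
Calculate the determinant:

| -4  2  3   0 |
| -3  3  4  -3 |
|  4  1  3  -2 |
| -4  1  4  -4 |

The determinant is 142.

Expand along row 1 (it has 1 zero):
  + (-4) · M_11   where M_11 = det([3 4 -3; 1 3 -2; 1 4 -4]) = -7
  − (2) · M_12   where M_12 = det([-3 4 -3; 4 3 -2; -4 4 -4]) = 24
  + (3) · M_13   where M_13 = det([-3 3 -3; 4 1 -2; -4 1 -4]) = 54
det = (+1)·(-4)·(-7) + (-1)·(2)·(24) + (+1)·(3)·(54) = 142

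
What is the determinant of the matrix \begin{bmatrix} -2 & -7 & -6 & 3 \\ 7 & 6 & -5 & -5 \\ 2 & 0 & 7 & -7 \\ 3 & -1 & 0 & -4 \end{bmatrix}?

441

Expand along row 3 (it has 1 zero):
  + (2) · M_31   where M_31 = det([-7 -6 3; 6 -5 -5; -1 0 -4]) = -329
  + (7) · M_33   where M_33 = det([-2 -7 3; 7 6 -5; 3 -1 -4]) = -108
  − (-7) · M_34   where M_34 = det([-2 -7 -6; 7 6 -5; 3 -1 0]) = 265
det = (+1)·(2)·(-329) + (+1)·(7)·(-108) + (-1)·(-7)·(265) = 441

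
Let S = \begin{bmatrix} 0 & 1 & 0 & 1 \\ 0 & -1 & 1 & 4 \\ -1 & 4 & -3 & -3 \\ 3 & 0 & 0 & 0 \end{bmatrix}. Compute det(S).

The determinant is -24.

Expand along row 4 (it has 3 zeros):
  − (3) · M_41   where M_41 = det([1 0 1; -1 1 4; 4 -3 -3]) = 8
det = (-1)·(3)·(8) = -24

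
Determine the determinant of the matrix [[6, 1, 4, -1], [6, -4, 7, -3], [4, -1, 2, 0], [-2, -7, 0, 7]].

Expand along row 3 (it has 1 zero):
  + (4) · M_31   where M_31 = det([1 4 -1; -4 7 -3; -7 0 7]) = 196
  − (-1) · M_32   where M_32 = det([6 4 -1; 6 7 -3; -2 0 7]) = 136
  + (2) · M_33   where M_33 = det([6 1 -1; 6 -4 -3; -2 -7 7]) = -280
det = (+1)·(4)·(196) + (-1)·(-1)·(136) + (+1)·(2)·(-280) = 360

360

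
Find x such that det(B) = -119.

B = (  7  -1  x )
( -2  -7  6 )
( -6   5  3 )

Expanding along the column containing x, det(B) is linear in x: det(B) = (-52)·x + (-327).
Set (-52)·x + (-327) = -119  ⇒  (-52)·x = 208  ⇒  x = -4.

x = -4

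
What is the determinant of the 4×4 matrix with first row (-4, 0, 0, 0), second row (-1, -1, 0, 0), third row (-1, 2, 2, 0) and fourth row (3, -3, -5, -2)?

-16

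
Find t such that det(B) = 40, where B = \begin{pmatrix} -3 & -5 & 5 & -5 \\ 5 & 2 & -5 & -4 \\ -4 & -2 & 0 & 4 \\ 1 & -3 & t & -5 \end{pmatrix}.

Expanding along the row containing t, det(B) is linear in t: det(B) = (-30)·t + (-170).
Set (-30)·t + (-170) = 40  ⇒  (-30)·t = 210  ⇒  t = -7.

-7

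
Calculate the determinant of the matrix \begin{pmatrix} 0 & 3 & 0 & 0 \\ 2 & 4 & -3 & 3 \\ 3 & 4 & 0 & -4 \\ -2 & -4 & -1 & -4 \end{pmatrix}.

Expand along row 1 (it has 3 zeros):
  − (3) · M_12   where M_12 = det([2 -3 3; 3 0 -4; -2 -1 -4]) = -77
det = (-1)·(3)·(-77) = 231

The determinant is 231.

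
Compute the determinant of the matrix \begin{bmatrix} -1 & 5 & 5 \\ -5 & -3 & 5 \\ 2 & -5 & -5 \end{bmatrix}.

The determinant is 40.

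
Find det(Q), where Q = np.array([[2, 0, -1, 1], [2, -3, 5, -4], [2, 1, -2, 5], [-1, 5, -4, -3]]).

The determinant is 142.

Expand along row 1 (it has 1 zero):
  + (2) · M_11   where M_11 = det([-3 5 -4; 1 -2 5; 5 -4 -3]) = 38
  + (-1) · M_13   where M_13 = det([2 -3 -4; 2 1 5; -1 5 -3]) = -103
  − (1) · M_14   where M_14 = det([2 -3 5; 2 1 -2; -1 5 -4]) = 37
det = (+1)·(2)·(38) + (+1)·(-1)·(-103) + (-1)·(1)·(37) = 142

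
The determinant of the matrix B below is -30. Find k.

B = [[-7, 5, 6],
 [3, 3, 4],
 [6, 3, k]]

5

Expanding along the column containing k, det(B) is linear in k: det(B) = (-36)·k + (150).
Set (-36)·k + (150) = -30  ⇒  (-36)·k = -180  ⇒  k = 5.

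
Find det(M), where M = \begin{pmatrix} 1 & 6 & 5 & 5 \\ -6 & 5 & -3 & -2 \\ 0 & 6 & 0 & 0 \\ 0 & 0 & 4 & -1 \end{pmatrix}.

|M| = 834

Expand along row 3 (it has 3 zeros):
  − (6) · M_32   where M_32 = det([1 5 5; -6 -3 -2; 0 4 -1]) = -139
det = (-1)·(6)·(-139) = 834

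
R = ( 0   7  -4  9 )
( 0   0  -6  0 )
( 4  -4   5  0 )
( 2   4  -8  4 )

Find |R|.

det(R) = 624

Expand along row 2 (it has 3 zeros):
  − (-6) · M_23   where M_23 = det([0 7 9; 4 -4 0; 2 4 4]) = 104
det = (-1)·(-6)·(104) = 624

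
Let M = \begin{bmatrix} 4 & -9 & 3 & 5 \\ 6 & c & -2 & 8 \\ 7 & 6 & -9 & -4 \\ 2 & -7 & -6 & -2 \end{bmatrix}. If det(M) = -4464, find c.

-8

Expanding along the row containing c, det(M) is linear in c: det(M) = (-126)·c + (-5472).
Set (-126)·c + (-5472) = -4464  ⇒  (-126)·c = 1008  ⇒  c = -8.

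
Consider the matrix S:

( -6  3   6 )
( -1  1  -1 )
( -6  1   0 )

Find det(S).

det(S) = 42

Expand along row 3:
  + (-6) · |3 6; 1 -1| = (-6)·(-3 − 6) = 54
  − 1 · |-6 6; -1 -1| = −1·(6 − (-6)) = -12
Sum: (54) + (-12) = 42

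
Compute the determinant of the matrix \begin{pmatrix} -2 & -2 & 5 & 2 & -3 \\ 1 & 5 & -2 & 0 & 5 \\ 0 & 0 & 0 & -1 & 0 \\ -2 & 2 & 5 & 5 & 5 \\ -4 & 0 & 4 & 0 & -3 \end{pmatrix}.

Expand along row 3 (it has 4 zeros):
  − (-1) · M_34   where M_34 = det([-2 -2 5 -3; 1 5 -2 5; -2 2 5 5; -4 0 4 -3]) = -236
det = (-1)·(-1)·(-236) = -236

-236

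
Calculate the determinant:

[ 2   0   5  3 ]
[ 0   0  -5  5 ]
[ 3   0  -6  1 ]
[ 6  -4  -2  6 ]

Expand along column 2 (it has 3 zeros):
  + (-4) · M_42   where M_42 = det([2 5 3; 0 -5 5; 3 -6 1]) = 170
det = (+1)·(-4)·(170) = -680

-680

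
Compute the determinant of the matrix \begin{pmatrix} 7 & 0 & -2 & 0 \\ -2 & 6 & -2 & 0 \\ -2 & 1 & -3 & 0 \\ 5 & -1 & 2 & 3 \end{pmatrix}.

The determinant is -396.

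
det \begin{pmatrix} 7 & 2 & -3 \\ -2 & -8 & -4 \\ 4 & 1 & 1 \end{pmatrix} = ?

The determinant is -146.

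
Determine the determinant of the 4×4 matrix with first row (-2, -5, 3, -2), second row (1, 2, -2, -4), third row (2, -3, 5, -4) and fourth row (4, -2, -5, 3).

Expand along row 1:
  + (-2) · M_11   where M_11 = det([2 -2 -4; -3 5 -4; -2 -5 3]) = -144
  − (-5) · M_12   where M_12 = det([1 -2 -4; 2 5 -4; 4 -5 3]) = 159
  + (3) · M_13   where M_13 = det([1 2 -4; 2 -3 -4; 4 -2 3]) = -93
  − (-2) · M_14   where M_14 = det([1 2 -2; 2 -3 5; 4 -2 -5]) = 69
det = (+1)·(-2)·(-144) + (-1)·(-5)·(159) + (+1)·(3)·(-93) + (-1)·(-2)·(69) = 942

942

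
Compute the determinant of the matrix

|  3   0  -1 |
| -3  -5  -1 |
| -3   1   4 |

-39

Expand along row 1:
  + 3 · |-5 -1; 1 4| = 3·(-20 − (-1)) = -57
  + (-1) · |-3 -5; -3 1| = (-1)·(-3 − 15) = 18
Sum: (-57) + (18) = -39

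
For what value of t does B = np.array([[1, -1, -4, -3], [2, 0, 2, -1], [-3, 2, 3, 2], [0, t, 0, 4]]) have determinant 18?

Expanding along the row containing t, det(B) is linear in t: det(B) = (-25)·t + (-32).
Set (-25)·t + (-32) = 18  ⇒  (-25)·t = 50  ⇒  t = -2.

t = -2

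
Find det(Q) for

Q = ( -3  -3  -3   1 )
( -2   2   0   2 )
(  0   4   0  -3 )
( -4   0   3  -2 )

Expand along row 3 (it has 2 zeros):
  − (4) · M_32   where M_32 = det([-3 -3 1; -2 0 2; -4 3 -2]) = 48
  − (-3) · M_34   where M_34 = det([-3 -3 -3; -2 2 0; -4 0 3]) = -60
det = (-1)·(4)·(48) + (-1)·(-3)·(-60) = -372

The determinant is -372.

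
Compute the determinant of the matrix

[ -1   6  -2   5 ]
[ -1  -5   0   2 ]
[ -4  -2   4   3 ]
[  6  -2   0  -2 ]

864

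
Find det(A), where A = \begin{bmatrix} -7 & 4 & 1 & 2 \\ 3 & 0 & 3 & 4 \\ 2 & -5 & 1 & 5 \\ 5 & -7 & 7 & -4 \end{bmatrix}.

|A| = 2178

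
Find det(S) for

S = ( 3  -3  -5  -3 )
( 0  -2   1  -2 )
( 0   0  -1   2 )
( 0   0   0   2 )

|S| = 12

S is upper triangular, so det(S) is the product of the diagonal entries:
det = (3) · (-2) · (-1) · (2) = 12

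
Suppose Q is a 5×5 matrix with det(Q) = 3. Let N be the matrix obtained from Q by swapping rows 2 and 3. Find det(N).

|N| = -3

Swapping two rows multiplies the determinant by −1.
det(N) = (-1)·(3) = -3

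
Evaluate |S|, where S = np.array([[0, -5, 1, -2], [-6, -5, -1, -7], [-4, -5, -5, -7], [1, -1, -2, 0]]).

|S| = 66

Expand along row 1 (it has 1 zero):
  − (-5) · M_12   where M_12 = det([-6 -1 -7; -4 -5 -7; 1 -2 0]) = 0
  + (1) · M_13   where M_13 = det([-6 -5 -7; -4 -5 -7; 1 -1 0]) = 14
  − (-2) · M_14   where M_14 = det([-6 -5 -1; -4 -5 -5; 1 -1 -2]) = 26
det = (-1)·(-5)·(0) + (+1)·(1)·(14) + (-1)·(-2)·(26) = 66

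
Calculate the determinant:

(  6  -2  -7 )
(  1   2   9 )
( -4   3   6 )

The determinant is -83.

Expand along column 1:
  + 6 · |2 9; 3 6| = 6·(12 − 27) = -90
  − 1 · |-2 -7; 3 6| = −1·(-12 − (-21)) = -9
  + (-4) · |-2 -7; 2 9| = (-4)·(-18 − (-14)) = 16
Sum: (-90) + (-9) + (16) = -83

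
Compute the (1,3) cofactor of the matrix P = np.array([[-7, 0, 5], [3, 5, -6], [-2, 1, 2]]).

13

Delete row 1 and column 3; the remaining 2×2 submatrix is [3 5; -2 1].
Its determinant is 3·1 − 5·(-2) = 13.
The cofactor carries sign (−1)^(1+3) = +1, so C_{1,3} = +(13) = 13.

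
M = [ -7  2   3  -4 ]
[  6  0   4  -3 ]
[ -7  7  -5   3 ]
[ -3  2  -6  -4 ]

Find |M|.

Expand along row 2 (it has 1 zero):
  − (6) · M_21   where M_21 = det([2 3 -4; 7 -5 3; 2 -6 -4]) = 306
  − (4) · M_23   where M_23 = det([-7 2 -4; -7 7 3; -3 2 -4]) = 136
  + (-3) · M_24   where M_24 = det([-7 2 3; -7 7 -5; -3 2 -6]) = 191
det = (-1)·(6)·(306) + (-1)·(4)·(136) + (+1)·(-3)·(191) = -2953

-2953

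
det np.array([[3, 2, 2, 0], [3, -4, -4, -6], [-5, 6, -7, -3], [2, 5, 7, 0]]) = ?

The determinant is -1302.

Expand along column 4 (it has 2 zeros):
  + (-6) · M_24   where M_24 = det([3 2 2; -5 6 -7; 2 5 7]) = 199
  − (-3) · M_34   where M_34 = det([3 2 2; 3 -4 -4; 2 5 7]) = -36
det = (+1)·(-6)·(199) + (-1)·(-3)·(-36) = -1302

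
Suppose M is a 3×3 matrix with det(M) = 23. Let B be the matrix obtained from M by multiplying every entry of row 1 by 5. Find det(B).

Scaling one row by 5 multiplies the determinant by 5.
det(B) = (5)·(23) = 115

115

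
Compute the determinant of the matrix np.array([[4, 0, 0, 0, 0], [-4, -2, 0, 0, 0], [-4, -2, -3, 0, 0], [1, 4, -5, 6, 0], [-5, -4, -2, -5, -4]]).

-576

The matrix is lower triangular, so the determinant is the product of the diagonal entries:
det = (4) · (-2) · (-3) · (6) · (-4) = -576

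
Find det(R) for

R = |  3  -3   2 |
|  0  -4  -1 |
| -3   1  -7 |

Expand along row 2:
  + (-4) · |3 2; -3 -7| = (-4)·(-21 − (-6)) = 60
  − (-1) · |3 -3; -3 1| = −(-1)·(3 − 9) = -6
Sum: (60) + (-6) = 54

54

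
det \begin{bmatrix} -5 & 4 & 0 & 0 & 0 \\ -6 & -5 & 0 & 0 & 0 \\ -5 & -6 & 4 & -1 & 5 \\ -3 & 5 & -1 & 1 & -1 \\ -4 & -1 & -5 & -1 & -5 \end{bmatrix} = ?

The matrix is block lower-triangular with a 2×2 block and a 3×3 block on the diagonal, so its determinant equals the product of the determinants of the diagonal blocks.
det of the 2×2 block = 49
det of the 3×3 block = 6
det = (49)·(6) = 294

294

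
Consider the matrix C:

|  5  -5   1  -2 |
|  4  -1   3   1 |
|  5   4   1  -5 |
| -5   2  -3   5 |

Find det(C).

Expand along row 1:
  + (5) · M_11   where M_11 = det([-1 3 1; 4 1 -5; 2 -3 5]) = -94
  − (-5) · M_12   where M_12 = det([4 3 1; 5 1 -5; -5 -3 5]) = -50
  + (1) · M_13   where M_13 = det([4 -1 1; 5 4 -5; -5 2 5]) = 150
  − (-2) · M_14   where M_14 = det([4 -1 3; 5 4 1; -5 2 -3]) = 24
det = (+1)·(5)·(-94) + (-1)·(-5)·(-50) + (+1)·(1)·(150) + (-1)·(-2)·(24) = -522

-522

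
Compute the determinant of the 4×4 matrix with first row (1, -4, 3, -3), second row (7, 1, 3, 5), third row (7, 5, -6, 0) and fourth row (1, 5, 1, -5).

Expand along row 3 (it has 1 zero):
  + (7) · M_31   where M_31 = det([-4 3 -3; 1 3 5; 5 1 -5]) = 212
  − (5) · M_32   where M_32 = det([1 3 -3; 7 3 5; 1 1 -5]) = 88
  + (-6) · M_33   where M_33 = det([1 -4 -3; 7 1 5; 1 5 -5]) = -292
det = (+1)·(7)·(212) + (-1)·(5)·(88) + (+1)·(-6)·(-292) = 2796

2796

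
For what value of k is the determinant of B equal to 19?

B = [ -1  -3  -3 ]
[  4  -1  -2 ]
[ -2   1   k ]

Expanding along the row containing k, det(B) is linear in k: det(B) = (13)·k + (-20).
Set (13)·k + (-20) = 19  ⇒  (13)·k = 39  ⇒  k = 3.

3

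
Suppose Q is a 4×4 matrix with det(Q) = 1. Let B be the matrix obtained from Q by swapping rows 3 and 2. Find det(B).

The determinant is -1.

Swapping two rows multiplies the determinant by −1.
det(B) = (-1)·(1) = -1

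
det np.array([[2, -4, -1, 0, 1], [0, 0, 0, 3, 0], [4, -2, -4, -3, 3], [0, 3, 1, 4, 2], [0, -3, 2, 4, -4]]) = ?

-306

Expand along row 2 (it has 4 zeros):
  + (3) · M_24   where M_24 = det([2 -4 -1 1; 4 -2 -4 3; 0 3 1 2; 0 -3 2 -4]) = -102
det = (+1)·(3)·(-102) = -306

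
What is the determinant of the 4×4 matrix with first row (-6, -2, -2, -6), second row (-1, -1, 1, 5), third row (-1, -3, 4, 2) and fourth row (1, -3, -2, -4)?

Expand along row 1:
  + (-6) · M_11   where M_11 = det([-1 1 5; -3 4 2; -3 -2 -4]) = 84
  − (-2) · M_12   where M_12 = det([-1 1 5; -1 4 2; 1 -2 -4]) = 0
  + (-2) · M_13   where M_13 = det([-1 -1 5; -1 -3 2; 1 -3 -4]) = 14
  − (-6) · M_14   where M_14 = det([-1 -1 1; -1 -3 4; 1 -3 -2]) = -14
det = (+1)·(-6)·(84) + (-1)·(-2)·(0) + (+1)·(-2)·(14) + (-1)·(-6)·(-14) = -616

-616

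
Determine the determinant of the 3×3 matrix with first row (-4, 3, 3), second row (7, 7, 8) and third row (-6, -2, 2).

-222

Expand along row 1:
  + (-4) · |7 8; -2 2| = (-4)·(14 − (-16)) = -120
  − 3 · |7 8; -6 2| = −3·(14 − (-48)) = -186
  + 3 · |7 7; -6 -2| = 3·(-14 − (-42)) = 84
Sum: (-120) + (-186) + (84) = -222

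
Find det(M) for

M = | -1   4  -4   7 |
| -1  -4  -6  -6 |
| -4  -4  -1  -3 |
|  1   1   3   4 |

|M| = 487

Expand along row 1:
  + (-1) · M_11   where M_11 = det([-4 -6 -6; -4 -1 -3; 1 3 4]) = -32
  − (4) · M_12   where M_12 = det([-1 -6 -6; -4 -1 -3; 1 3 4]) = -17
  + (-4) · M_13   where M_13 = det([-1 -4 -6; -4 -4 -3; 1 1 4]) = -39
  − (7) · M_14   where M_14 = det([-1 -4 -6; -4 -4 -1; 1 1 3]) = -33
det = (+1)·(-1)·(-32) + (-1)·(4)·(-17) + (+1)·(-4)·(-39) + (-1)·(7)·(-33) = 487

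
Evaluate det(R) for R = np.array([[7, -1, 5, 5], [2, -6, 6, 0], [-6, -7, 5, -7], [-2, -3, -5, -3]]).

Expand along row 2 (it has 1 zero):
  − (2) · M_21   where M_21 = det([-1 5 5; -7 5 -7; -3 -5 -3]) = 300
  + (-6) · M_22   where M_22 = det([7 5 5; -6 5 -7; -2 -5 -3]) = -170
  − (6) · M_23   where M_23 = det([7 -1 5; -6 -7 -7; -2 -3 -3]) = 24
det = (-1)·(2)·(300) + (+1)·(-6)·(-170) + (-1)·(6)·(24) = 276

det(R) = 276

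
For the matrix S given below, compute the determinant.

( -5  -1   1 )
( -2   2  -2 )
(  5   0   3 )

-36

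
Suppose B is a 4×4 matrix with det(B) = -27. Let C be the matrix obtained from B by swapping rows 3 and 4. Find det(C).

Swapping two rows multiplies the determinant by −1.
det(C) = (-1)·(-27) = 27

det(C) = 27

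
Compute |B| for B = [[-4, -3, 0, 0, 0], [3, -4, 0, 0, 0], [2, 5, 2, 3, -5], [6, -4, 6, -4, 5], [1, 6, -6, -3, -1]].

det(B) = 4400

B is block lower-triangular with a 2×2 block and a 3×3 block on the diagonal, so its determinant equals the product of the determinants of the diagonal blocks.
det of the 2×2 block = 25
det of the 3×3 block = 176
det = (25)·(176) = 4400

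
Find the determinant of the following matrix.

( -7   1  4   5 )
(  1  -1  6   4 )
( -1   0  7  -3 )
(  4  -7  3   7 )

Expand along row 3 (it has 1 zero):
  + (-1) · M_31   where M_31 = det([1 4 5; -1 6 4; -7 3 7]) = 141
  + (7) · M_33   where M_33 = det([-7 1 5; 1 -1 4; 4 -7 7]) = -153
  − (-3) · M_34   where M_34 = det([-7 1 4; 1 -1 6; 4 -7 3]) = -264
det = (+1)·(-1)·(141) + (+1)·(7)·(-153) + (-1)·(-3)·(-264) = -2004

-2004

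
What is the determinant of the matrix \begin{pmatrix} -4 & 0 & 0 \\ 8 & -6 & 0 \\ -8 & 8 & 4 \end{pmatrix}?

96

The matrix is lower triangular, so the determinant is the product of the diagonal entries:
det = (-4) · (-6) · (4) = 96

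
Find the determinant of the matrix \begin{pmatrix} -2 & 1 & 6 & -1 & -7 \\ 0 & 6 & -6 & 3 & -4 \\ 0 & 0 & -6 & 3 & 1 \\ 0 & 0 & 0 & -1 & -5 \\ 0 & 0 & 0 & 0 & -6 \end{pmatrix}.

432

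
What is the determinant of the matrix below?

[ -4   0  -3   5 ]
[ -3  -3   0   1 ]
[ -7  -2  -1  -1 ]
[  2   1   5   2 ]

Expand along row 1 (it has 1 zero):
  + (-4) · M_11   where M_11 = det([-3 0 1; -2 -1 -1; 1 5 2]) = -18
  + (-3) · M_13   where M_13 = det([-3 -3 1; -7 -2 -1; 2 1 2]) = -30
  − (5) · M_14   where M_14 = det([-3 -3 0; -7 -2 -1; 2 1 5]) = -72
det = (+1)·(-4)·(-18) + (+1)·(-3)·(-30) + (-1)·(5)·(-72) = 522

The determinant is 522.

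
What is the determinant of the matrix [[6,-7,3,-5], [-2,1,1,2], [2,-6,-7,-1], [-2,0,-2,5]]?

306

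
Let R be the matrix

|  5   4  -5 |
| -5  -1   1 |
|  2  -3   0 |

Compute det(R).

Expand along row 3:
  + 2 · |4 -5; -1 1| = 2·(4 − 5) = -2
  − (-3) · |5 -5; -5 1| = −(-3)·(5 − 25) = -60
Sum: (-2) + (-60) = -62

|R| = -62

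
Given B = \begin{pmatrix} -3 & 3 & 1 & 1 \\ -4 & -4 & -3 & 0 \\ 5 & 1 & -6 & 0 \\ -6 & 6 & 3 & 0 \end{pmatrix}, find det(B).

|B| = 348

Expand along column 4 (it has 3 zeros):
  − (1) · M_14   where M_14 = det([-4 -4 -3; 5 1 -6; -6 6 3]) = -348
det = (-1)·(1)·(-348) = 348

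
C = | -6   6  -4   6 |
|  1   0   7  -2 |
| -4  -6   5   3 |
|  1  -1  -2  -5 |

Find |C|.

1880

Expand along row 2 (it has 1 zero):
  − (1) · M_21   where M_21 = det([6 -4 6; -6 5 3; -1 -2 -5]) = 120
  − (7) · M_23   where M_23 = det([-6 6 6; -4 -6 3; 1 -1 -5]) = -240
  + (-2) · M_24   where M_24 = det([-6 6 -4; -4 -6 5; 1 -1 -2]) = -160
det = (-1)·(1)·(120) + (-1)·(7)·(-240) + (+1)·(-2)·(-160) = 1880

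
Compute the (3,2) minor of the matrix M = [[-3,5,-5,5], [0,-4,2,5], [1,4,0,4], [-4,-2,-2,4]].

86

Delete row 3 and column 2; the remaining 3×3 submatrix is [-3 -5 5; 0 2 5; -4 -2 4].
Its determinant is 86.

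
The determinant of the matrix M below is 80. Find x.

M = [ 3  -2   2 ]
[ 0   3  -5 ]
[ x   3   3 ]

Expanding along the row containing x, det(M) is linear in x: det(M) = (4)·x + (72).
Set (4)·x + (72) = 80  ⇒  (4)·x = 8  ⇒  x = 2.

x = 2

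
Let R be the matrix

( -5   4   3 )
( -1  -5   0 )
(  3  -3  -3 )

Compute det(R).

Expand along row 2:
  − (-1) · |4 3; -3 -3| = −(-1)·(-12 − (-9)) = -3
  + (-5) · |-5 3; 3 -3| = (-5)·(15 − 9) = -30
Sum: (-3) + (-30) = -33

The determinant is -33.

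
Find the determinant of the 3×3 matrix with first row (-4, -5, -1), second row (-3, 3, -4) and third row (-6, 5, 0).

-203

Expand along column 3:
  + (-1) · |-3 3; -6 5| = (-1)·(-15 − (-18)) = -3
  − (-4) · |-4 -5; -6 5| = −(-4)·(-20 − 30) = -200
Sum: (-3) + (-200) = -203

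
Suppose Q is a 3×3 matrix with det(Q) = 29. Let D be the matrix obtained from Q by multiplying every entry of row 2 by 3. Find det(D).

Scaling one row by 3 multiplies the determinant by 3.
det(D) = (3)·(29) = 87

87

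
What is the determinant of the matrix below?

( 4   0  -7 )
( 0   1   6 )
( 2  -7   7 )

The determinant is 210.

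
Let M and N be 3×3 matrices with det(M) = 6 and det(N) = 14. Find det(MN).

det(MN) = 84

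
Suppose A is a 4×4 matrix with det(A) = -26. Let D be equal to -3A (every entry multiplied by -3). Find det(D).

det(D) = -2106

For a 4×4 matrix, det(-3A) = (-3)^4·det(A) = 81·det(A).
det(D) = (81)·(-26) = -2106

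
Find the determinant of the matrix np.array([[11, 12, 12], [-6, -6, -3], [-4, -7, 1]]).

Expand along column 1:
  + 11 · |-6 -3; -7 1| = 11·(-6 − 21) = -297
  − (-6) · |12 12; -7 1| = −(-6)·(12 − (-84)) = 576
  + (-4) · |12 12; -6 -3| = (-4)·(-36 − (-72)) = -144
Sum: (-297) + (576) + (-144) = 135

135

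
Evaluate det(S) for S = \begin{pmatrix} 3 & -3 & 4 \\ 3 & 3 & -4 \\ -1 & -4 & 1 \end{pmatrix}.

The determinant is -78.

Expand along row 1:
  + 3 · |3 -4; -4 1| = 3·(3 − 16) = -39
  − (-3) · |3 -4; -1 1| = −(-3)·(3 − 4) = -3
  + 4 · |3 3; -1 -4| = 4·(-12 − (-3)) = -36
Sum: (-39) + (-3) + (-36) = -78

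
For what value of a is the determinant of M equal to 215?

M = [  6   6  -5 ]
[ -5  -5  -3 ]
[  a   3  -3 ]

Expanding along the column containing a, det(M) is linear in a: det(M) = (-43)·a + (129).
Set (-43)·a + (129) = 215  ⇒  (-43)·a = 86  ⇒  a = -2.

a = -2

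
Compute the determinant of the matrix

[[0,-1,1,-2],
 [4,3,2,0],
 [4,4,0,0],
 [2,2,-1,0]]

The determinant is -8.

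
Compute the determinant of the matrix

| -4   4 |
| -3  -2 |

20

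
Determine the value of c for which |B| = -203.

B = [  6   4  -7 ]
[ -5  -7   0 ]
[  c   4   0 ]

Expanding along the row containing c, det(B) is linear in c: det(B) = (-49)·c + (140).
Set (-49)·c + (140) = -203  ⇒  (-49)·c = -343  ⇒  c = 7.

c = 7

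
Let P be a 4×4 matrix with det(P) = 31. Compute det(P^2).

det(P^2) = (det P)^2 = (31)^2 = 961

961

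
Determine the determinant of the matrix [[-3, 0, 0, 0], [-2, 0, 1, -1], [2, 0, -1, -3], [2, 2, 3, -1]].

24

Expand along row 1 (it has 3 zeros):
  + (-3) · M_11   where M_11 = det([0 1 -1; 0 -1 -3; 2 3 -1]) = -8
det = (+1)·(-3)·(-8) = 24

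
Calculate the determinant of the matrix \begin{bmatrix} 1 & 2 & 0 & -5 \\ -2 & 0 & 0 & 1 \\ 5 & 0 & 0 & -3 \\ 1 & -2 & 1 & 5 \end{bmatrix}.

2

Expand along column 3 (it has 3 zeros):
  − (1) · M_43   where M_43 = det([1 2 -5; -2 0 1; 5 0 -3]) = -2
det = (-1)·(1)·(-2) = 2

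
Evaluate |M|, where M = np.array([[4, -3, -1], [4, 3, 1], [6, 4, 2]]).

Expand along row 1:
  + 4 · |3 1; 4 2| = 4·(6 − 4) = 8
  − (-3) · |4 1; 6 2| = −(-3)·(8 − 6) = 6
  + (-1) · |4 3; 6 4| = (-1)·(16 − 18) = 2
Sum: (8) + (6) + (2) = 16

The determinant is 16.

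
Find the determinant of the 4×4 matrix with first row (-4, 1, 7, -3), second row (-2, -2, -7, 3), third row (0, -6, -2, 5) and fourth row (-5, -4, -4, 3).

Expand along row 3 (it has 1 zero):
  − (-6) · M_32   where M_32 = det([-4 7 -3; -2 -7 3; -5 -4 3]) = 54
  + (-2) · M_33   where M_33 = det([-4 1 -3; -2 -2 3; -5 -4 3]) = -27
  − (5) · M_34   where M_34 = det([-4 1 7; -2 -2 -7; -5 -4 -4]) = 93
det = (-1)·(-6)·(54) + (+1)·(-2)·(-27) + (-1)·(5)·(93) = -87

-87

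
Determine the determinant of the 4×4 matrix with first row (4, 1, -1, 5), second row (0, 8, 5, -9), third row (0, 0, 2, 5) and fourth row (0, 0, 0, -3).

-192

The matrix is upper triangular, so the determinant is the product of the diagonal entries:
det = (4) · (8) · (2) · (-3) = -192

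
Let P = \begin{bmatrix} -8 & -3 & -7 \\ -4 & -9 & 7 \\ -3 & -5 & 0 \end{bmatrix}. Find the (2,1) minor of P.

-35

Delete row 2 and column 1; the remaining 2×2 submatrix is [-3 -7; -5 0].
Its determinant is (-3)·0 − (-7)·(-5) = -35.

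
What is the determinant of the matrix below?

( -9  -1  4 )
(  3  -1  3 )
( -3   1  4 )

Expand along row 1:
  + (-9) · |-1 3; 1 4| = (-9)·(-4 − 3) = 63
  − (-1) · |3 3; -3 4| = −(-1)·(12 − (-9)) = 21
  + 4 · |3 -1; -3 1| = 4·(3 − 3) = 0
Sum: (63) + (21) + (0) = 84

The determinant is 84.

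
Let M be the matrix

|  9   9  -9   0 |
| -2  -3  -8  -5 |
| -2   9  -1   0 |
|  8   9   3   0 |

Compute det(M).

Expand along column 4 (it has 3 zeros):
  + (-5) · M_24   where M_24 = det([9 9 -9; -2 9 -1; 8 9 3]) = 1116
det = (+1)·(-5)·(1116) = -5580

det(M) = -5580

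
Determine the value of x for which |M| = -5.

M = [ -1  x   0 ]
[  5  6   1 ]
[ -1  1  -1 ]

x = -3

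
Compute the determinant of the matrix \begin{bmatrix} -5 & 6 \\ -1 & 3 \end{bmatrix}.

det = (-5)·3 − 6·(-1) = -15 − (-6) = -9

The determinant is -9.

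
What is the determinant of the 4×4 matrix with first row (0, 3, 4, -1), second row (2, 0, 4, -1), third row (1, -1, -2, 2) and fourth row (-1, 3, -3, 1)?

-41

Expand along row 1 (it has 1 zero):
  − (3) · M_12   where M_12 = det([2 4 -1; 1 -2 2; -1 -3 1]) = 1
  + (4) · M_13   where M_13 = det([2 0 -1; 1 -1 2; -1 3 1]) = -16
  − (-1) · M_14   where M_14 = det([2 0 4; 1 -1 -2; -1 3 -3]) = 26
det = (-1)·(3)·(1) + (+1)·(4)·(-16) + (-1)·(-1)·(26) = -41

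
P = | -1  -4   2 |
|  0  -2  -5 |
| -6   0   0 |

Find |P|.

-144

Expand along row 3:
  + (-6) · |-4 2; -2 -5| = (-6)·(20 − (-4)) = -144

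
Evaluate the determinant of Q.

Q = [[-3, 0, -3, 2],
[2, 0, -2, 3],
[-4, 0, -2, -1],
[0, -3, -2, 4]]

|Q| = 54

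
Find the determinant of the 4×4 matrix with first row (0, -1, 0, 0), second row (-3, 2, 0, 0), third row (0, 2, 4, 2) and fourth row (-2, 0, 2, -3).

The matrix is block lower-triangular with a 2×2 block and a 2×2 block on the diagonal, so its determinant equals the product of the determinants of the diagonal blocks.
det of the 2×2 block = -3
det of the 2×2 block = -16
det = (-3)·(-16) = 48

48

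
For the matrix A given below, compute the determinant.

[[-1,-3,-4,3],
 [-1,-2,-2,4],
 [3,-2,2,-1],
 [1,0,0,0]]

The determinant is -34.

Expand along row 4 (it has 3 zeros):
  − (1) · M_41   where M_41 = det([-3 -4 3; -2 -2 4; -2 2 -1]) = 34
det = (-1)·(1)·(34) = -34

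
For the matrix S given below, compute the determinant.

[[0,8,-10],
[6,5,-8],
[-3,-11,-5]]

|S| = 942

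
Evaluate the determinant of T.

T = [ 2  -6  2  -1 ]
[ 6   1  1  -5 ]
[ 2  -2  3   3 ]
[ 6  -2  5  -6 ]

-642

Expand along row 1:
  + (2) · M_11   where M_11 = det([1 1 -5; -2 3 3; -2 5 -6]) = -31
  − (-6) · M_12   where M_12 = det([6 1 -5; 2 3 3; 6 5 -6]) = -128
  + (2) · M_13   where M_13 = det([6 1 -5; 2 -2 3; 6 -2 -6]) = 98
  − (-1) · M_14   where M_14 = det([6 1 1; 2 -2 3; 6 -2 5]) = -8
det = (+1)·(2)·(-31) + (-1)·(-6)·(-128) + (+1)·(2)·(98) + (-1)·(-1)·(-8) = -642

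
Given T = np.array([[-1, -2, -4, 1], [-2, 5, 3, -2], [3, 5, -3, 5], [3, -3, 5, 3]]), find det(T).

Expand along row 1:
  + (-1) · M_11   where M_11 = det([5 3 -2; 5 -3 5; -3 5 3]) = -292
  − (-2) · M_12   where M_12 = det([-2 3 -2; 3 -3 5; 3 5 3]) = 38
  + (-4) · M_13   where M_13 = det([-2 5 -2; 3 5 5; 3 -3 3]) = 18
  − (1) · M_14   where M_14 = det([-2 5 3; 3 5 -3; 3 -3 5]) = -224
det = (+1)·(-1)·(-292) + (-1)·(-2)·(38) + (+1)·(-4)·(18) + (-1)·(1)·(-224) = 520

|T| = 520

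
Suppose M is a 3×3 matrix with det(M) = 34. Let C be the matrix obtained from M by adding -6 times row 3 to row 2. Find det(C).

det(C) = 34

Adding a multiple of one row to another leaves the determinant unchanged.
det(C) = (1)·(34) = 34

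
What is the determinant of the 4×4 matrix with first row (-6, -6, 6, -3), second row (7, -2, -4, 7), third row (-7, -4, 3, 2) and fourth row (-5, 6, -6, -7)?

Expand along row 1:
  + (-6) · M_11   where M_11 = det([-2 -4 7; -4 3 2; 6 -6 -7]) = 124
  − (-6) · M_12   where M_12 = det([7 -4 7; -7 3 2; -5 -6 -7]) = 572
  + (6) · M_13   where M_13 = det([7 -2 7; -7 -4 2; -5 6 -7]) = -204
  − (-3) · M_14   where M_14 = det([7 -2 -4; -7 -4 3; -5 6 -6]) = 404
det = (+1)·(-6)·(124) + (-1)·(-6)·(572) + (+1)·(6)·(-204) + (-1)·(-3)·(404) = 2676

2676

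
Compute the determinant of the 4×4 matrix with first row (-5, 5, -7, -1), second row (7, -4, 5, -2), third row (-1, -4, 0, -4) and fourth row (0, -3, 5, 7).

328

Expand along row 3 (it has 1 zero):
  + (-1) · M_31   where M_31 = det([5 -7 -1; -4 5 -2; -3 5 7]) = -8
  − (-4) · M_32   where M_32 = det([-5 -7 -1; 7 5 -2; 0 5 7]) = 83
  − (-4) · M_34   where M_34 = det([-5 5 -7; 7 -4 5; 0 -3 5]) = -3
det = (+1)·(-1)·(-8) + (-1)·(-4)·(83) + (-1)·(-4)·(-3) = 328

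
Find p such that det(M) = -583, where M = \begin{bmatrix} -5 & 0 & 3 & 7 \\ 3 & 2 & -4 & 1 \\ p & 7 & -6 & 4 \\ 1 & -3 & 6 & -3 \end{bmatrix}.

Expanding along the row containing p, det(M) is linear in p: det(M) = (9)·p + (-574).
Set (9)·p + (-574) = -583  ⇒  (9)·p = -9  ⇒  p = -1.

-1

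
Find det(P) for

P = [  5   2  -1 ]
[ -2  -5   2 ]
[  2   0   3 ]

-65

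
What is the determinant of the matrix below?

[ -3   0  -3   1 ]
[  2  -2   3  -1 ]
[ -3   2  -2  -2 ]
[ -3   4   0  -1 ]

Expand along row 1 (it has 1 zero):
  + (-3) · M_11   where M_11 = det([-2 3 -1; 2 -2 -2; 4 0 -1]) = -30
  + (-3) · M_13   where M_13 = det([2 -2 -1; -3 2 -2; -3 4 -1]) = 12
  − (1) · M_14   where M_14 = det([2 -2 3; -3 2 -2; -3 4 0]) = -14
det = (+1)·(-3)·(-30) + (+1)·(-3)·(12) + (-1)·(1)·(-14) = 68

The determinant is 68.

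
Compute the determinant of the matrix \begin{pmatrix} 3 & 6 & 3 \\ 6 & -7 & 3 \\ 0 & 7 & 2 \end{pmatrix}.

Expand along column 1:
  + 3 · |-7 3; 7 2| = 3·(-14 − 21) = -105
  − 6 · |6 3; 7 2| = −6·(12 − 21) = 54
Sum: (-105) + (54) = -51

-51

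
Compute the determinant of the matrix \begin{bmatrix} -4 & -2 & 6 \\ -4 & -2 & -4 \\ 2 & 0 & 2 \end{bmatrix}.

Expand along row 3:
  + 2 · |-2 6; -2 -4| = 2·(8 − (-12)) = 40
  + 2 · |-4 -2; -4 -2| = 2·(8 − 8) = 0
Sum: (40) + (0) = 40

40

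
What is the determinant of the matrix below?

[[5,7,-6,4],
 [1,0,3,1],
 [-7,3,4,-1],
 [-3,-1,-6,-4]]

Expand along row 2 (it has 1 zero):
  − (1) · M_21   where M_21 = det([7 -6 4; 3 4 -1; -1 -6 -4]) = -288
  − (3) · M_23   where M_23 = det([5 7 4; -7 3 -1; -3 -1 -4]) = -176
  + (1) · M_24   where M_24 = det([5 7 -6; -7 3 4; -3 -1 -6]) = -544
det = (-1)·(1)·(-288) + (-1)·(3)·(-176) + (+1)·(1)·(-544) = 272

272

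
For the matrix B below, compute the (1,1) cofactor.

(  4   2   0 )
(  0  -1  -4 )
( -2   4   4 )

12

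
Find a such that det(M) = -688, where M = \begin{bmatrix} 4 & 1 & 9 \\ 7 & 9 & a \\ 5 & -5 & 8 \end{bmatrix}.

a = -8

Expanding along the row containing a, det(M) is linear in a: det(M) = (25)·a + (-488).
Set (25)·a + (-488) = -688  ⇒  (25)·a = -200  ⇒  a = -8.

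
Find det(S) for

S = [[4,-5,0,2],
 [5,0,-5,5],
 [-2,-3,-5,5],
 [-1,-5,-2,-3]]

Expand along row 1 (it has 1 zero):
  + (4) · M_11   where M_11 = det([0 -5 5; -3 -5 5; -5 -2 -3]) = 75
  − (-5) · M_12   where M_12 = det([5 -5 5; -2 -5 5; -1 -2 -3]) = 175
  − (2) · M_14   where M_14 = det([5 0 -5; -2 -3 -5; -1 -5 -2]) = -130
det = (+1)·(4)·(75) + (-1)·(-5)·(175) + (-1)·(2)·(-130) = 1435

|S| = 1435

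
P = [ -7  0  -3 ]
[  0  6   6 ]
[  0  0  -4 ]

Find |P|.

168

P is upper triangular, so det(P) is the product of the diagonal entries:
det = (-7) · (6) · (-4) = 168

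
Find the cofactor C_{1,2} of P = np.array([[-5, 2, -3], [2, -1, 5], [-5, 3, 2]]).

The cofactor is -29.

Delete row 1 and column 2; the remaining 2×2 submatrix is [2 5; -5 2].
Its determinant is 2·2 − 5·(-5) = 29.
The cofactor carries sign (−1)^(1+2) = −1, so C_{1,2} = −(29) = -29.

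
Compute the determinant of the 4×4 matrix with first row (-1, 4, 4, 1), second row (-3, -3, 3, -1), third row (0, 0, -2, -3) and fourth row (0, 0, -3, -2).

The matrix is block upper-triangular with a 2×2 block and a 2×2 block on the diagonal, so its determinant equals the product of the determinants of the diagonal blocks.
det of the 2×2 block = 15
det of the 2×2 block = -5
det = (15)·(-5) = -75

The determinant is -75.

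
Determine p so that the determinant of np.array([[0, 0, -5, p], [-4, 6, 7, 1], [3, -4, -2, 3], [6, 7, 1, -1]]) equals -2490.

Expanding along the row containing p, det(B) is linear in p: det(B) = (-185)·p + (-1195).
Set (-185)·p + (-1195) = -2490  ⇒  (-185)·p = -1295  ⇒  p = 7.

7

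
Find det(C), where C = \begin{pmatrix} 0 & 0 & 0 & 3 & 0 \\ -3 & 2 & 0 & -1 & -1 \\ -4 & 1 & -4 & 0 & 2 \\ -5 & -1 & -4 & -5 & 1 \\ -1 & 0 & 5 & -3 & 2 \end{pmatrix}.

Expand along row 1 (it has 4 zeros):
  − (3) · M_14   where M_14 = det([-3 2 0 -1; -4 1 -4 2; -5 -1 -4 1; -1 0 5 2]) = 230
det = (-1)·(3)·(230) = -690

-690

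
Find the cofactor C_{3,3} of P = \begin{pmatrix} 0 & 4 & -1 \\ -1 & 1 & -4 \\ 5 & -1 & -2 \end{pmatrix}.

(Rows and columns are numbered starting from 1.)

Delete row 3 and column 3; the remaining 2×2 submatrix is [0 4; -1 1].
Its determinant is 0·1 − 4·(-1) = 4.
The cofactor carries sign (−1)^(3+3) = +1, so C_{3,3} = +(4) = 4.

4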